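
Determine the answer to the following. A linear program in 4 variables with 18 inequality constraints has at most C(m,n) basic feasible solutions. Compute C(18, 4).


Each vertex corresponds to some choice of n active constraints out of m, so the number of vertices is at most C(m, n) = m! / (n!(m-n)!).
m = 18, n = 4
Numerator: 18 * 17 * 16 * 15
Denominator: 4! = 24
C(18, 4) = 3060


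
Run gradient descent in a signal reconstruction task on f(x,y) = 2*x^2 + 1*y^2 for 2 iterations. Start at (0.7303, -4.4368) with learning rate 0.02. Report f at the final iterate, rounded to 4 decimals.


Gradient descent on f(x,y) = 2*x^2 + 1*y^2.
Starting point: (0.7303, -4.4368), alpha = 0.02
Step 1: grad_x = 2*2*0.7303 = 2.9212, grad_y = 2*1*-4.4368 = -8.8736
  x_1 = 0.7303 - 0.02*2.9212 = 0.6719
  y_1 = -4.4368 - 0.02*-8.8736 = -4.2593
Step 2: grad_x = 2*2*0.6719 = 2.6875, grad_y = 2*1*-4.2593 = -8.5187
  x_2 = 0.6719 - 0.02*2.6875 = 0.6181
  y_2 = -4.2593 - 0.02*-8.5187 = -4.089
f(0.6181, -4.089) = 2*0.6181^2 + 1*(-4.089)^2 = 17.4837


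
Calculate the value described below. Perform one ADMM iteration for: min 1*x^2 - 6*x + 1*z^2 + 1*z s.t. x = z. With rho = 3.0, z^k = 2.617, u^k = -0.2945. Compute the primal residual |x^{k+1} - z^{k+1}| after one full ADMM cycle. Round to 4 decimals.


ADMM iteration with rho = 3.0, z^k = 2.617, u^k = -0.2945
Step 1: x-update.
Minimize 1*x^2 - 6*x + (3.0/2)*(x - 2.617 - 0.2945)^2
FOC: (2*1 + 3.0)*x = 6 + 3.0*(2.617 + 0.2945)
x^{k+1} = 2.9469
Step 2: z-update.
Minimize 1*z^2 + 1*z + (3.0/2)*(2.9469 - z - 0.2945)^2
FOC: (2*1 + 3.0)*z = -1 + 3.0*(2.9469 - 0.2945)
z^{k+1} = 1.3914
Step 3: u-update.
u^{k+1} = -0.2945 + 2.9469 - 1.3914 = 1.261
Step 4: Primal residual = |2.9469 - 1.3914| = 1.5555


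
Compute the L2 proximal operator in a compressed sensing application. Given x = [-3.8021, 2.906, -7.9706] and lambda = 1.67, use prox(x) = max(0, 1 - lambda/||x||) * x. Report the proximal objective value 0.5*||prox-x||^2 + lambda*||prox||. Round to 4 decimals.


Step 1: Compute ||x||.
||x|| = 9.2968
Step 2: Compute scaling factor.
scale = max(0, 1 - 1.67/9.2968) = 0.8204
Step 3: prox(x) = [-3.1191, 2.384, -6.5388]
||prox(x)|| = 7.6268
Step 4: Proximal objective.
0.5*||prox-x||^2 = 1.3945
lambda*||prox|| = 12.7368
Total = 14.1313


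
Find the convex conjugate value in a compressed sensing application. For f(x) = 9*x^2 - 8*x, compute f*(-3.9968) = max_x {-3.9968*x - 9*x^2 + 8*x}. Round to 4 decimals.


f*(y) = sup_x {y*x - a*x^2 - b*x} = sup_x {(y-b)*x - a*x^2}
FOC: (y - b) - 2a*x = 0 => x* = (y - b)/(2a)
x* = (-3.9968 + 8)/(2*9) = 0.2224
f*(-3.9968) = (y-b)^2/(4a) = (-3.9968 + 8)^2/(4*9)
= 16.0256/36 = 0.4452


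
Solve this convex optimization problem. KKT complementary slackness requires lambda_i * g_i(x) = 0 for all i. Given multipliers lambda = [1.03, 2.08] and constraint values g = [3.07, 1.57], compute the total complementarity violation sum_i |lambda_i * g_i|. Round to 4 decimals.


KKT complementary slackness check:
lambda_1 * g_1 = 1.03 * 3.07 = 3.1621
lambda_2 * g_2 = 2.08 * 1.57 = 3.2656
Total violation = 3.1621 + 3.2656 = 6.4277


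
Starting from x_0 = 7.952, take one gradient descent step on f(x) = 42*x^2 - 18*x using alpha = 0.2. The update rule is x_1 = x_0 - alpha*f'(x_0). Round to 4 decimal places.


We compute the gradient at x_0 and apply the update.
f'(x) = 84*x - 18
f'(7.952) = 84*7.952 - 18 = 649.968
x_1 = 7.952 - 0.2*649.968 = -122.0416


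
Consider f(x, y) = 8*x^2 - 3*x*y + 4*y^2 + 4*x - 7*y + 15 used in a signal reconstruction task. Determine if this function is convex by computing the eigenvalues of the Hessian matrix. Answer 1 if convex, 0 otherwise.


The Hessian of f(x,y) = 8*x^2 - 3*x*y + 4*y^2 + 4*x - 7*y + 15 is:
H = [[16, -3], [-3, 8]]
Trace = 16 + 8 = 24
Determinant = 16*8 - (-3)^2 = 119
Discriminant = (24)^2 - 4*119 = 100.0
Eigenvalues: lambda_1 = 7.0, lambda_2 = 17.0
The function is convex.

1


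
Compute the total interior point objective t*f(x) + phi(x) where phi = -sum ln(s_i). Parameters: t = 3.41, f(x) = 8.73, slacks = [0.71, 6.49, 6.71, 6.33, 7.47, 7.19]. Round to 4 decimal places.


Step 1: Compute log-barrier.
ln values: [-0.3425, 1.8703, 1.9036, 1.8453, 2.0109, 1.9727]
phi = -(-0.3425 + 1.8703 + 1.9036 + 1.8453 + 2.0109 + 1.9727) = -9.2603
Step 2: Compute augmented objective.
t*f(x) = 3.41*8.73 = 29.7693
Total = 29.7693 - 9.2603 = 20.509


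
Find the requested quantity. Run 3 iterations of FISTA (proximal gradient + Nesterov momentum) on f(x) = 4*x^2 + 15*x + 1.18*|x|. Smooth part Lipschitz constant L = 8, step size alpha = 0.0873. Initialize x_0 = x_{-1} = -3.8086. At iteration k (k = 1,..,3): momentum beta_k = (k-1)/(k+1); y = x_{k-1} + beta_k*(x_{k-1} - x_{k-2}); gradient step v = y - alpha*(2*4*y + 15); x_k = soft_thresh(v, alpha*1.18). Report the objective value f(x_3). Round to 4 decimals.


FISTA on f(x) = 4*x^2 + 15*x + 1.18*|x|
L = 8, alpha = 0.0873
Iteration 1: beta = 0.0, y = -3.8086 + 0.0*(-3.8086 + 3.8086) = -3.8086
  grad(y) = -15.4688, v = y - alpha*grad = -2.4582
  prox(v) = soft_thresh(-2.4582, 0.103) = -2.3552
Iteration 2: beta = 0.3333, y = -2.3552 + 0.3333*(-2.3552 + 3.8086) = -1.8707
  grad(y) = 0.0346, v = y - alpha*grad = -1.8737
  prox(v) = soft_thresh(-1.8737, 0.103) = -1.7707
Iteration 3: beta = 0.5, y = -1.7707 + 0.5*(-1.7707 + 2.3552) = -1.4784
  grad(y) = 3.1724, v = y - alpha*grad = -1.7554
  prox(v) = soft_thresh(-1.7554, 0.103) = -1.6524
f(x_3) = 4*(-1.6524)^2 + 15*(-1.6524) + 1.18*|-1.6524| = -11.9145


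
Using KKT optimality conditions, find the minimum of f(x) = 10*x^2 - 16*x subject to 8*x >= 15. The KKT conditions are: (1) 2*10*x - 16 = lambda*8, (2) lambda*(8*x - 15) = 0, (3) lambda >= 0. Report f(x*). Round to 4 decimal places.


Step 1: Try lambda = 0 (constraint inactive).
x_unc = 16/(2*10) = 0.8
Check: 8*0.8 = 6.4 < 15 -- violated!
Step 2: Constraint must be active: 8*x = 15
x* = 15/8 = 1.875
lambda = (2*10*1.875 - 16)/8 = 2.6875
Step 3: Compute optimal value.
f(x*) = 10*1.875^2 - 16*1.875 = 5.1563


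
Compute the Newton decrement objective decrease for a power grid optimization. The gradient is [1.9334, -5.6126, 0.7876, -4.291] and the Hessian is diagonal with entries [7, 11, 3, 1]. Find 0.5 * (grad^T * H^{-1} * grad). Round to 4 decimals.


Step 1: H is diagonal, so H^(-1) * g = [0.2762, -0.5102, 0.2625, -4.291].
Step 2: g^T H^(-1) g = sum_i g_i^2 / H_ii
  = (1.9334)^2/7 + (-5.6126)^2/11 + (0.7876)^2/3 + (-4.291)^2/1
  = 0.534 + 2.8638 + 0.2068 + 18.4127 = 22.0172
Step 3: Objective decrease = 0.5 * g^T H^(-1) g = 11.0086


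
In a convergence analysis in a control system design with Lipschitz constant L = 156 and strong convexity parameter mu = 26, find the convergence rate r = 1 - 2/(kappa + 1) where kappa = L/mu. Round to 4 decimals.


Step 1: Compute the condition number.
kappa = L/mu = 156/26 = 6.0
Step 2: Compute the convergence rate.
r = 1 - 2/(kappa + 1) = 1 - 2*mu/(L + mu) = (L - mu)/(L + mu) = 130/182 = 0.7143


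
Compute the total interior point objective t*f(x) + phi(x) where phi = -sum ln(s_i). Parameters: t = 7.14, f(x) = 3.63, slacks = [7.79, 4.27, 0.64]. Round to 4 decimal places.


Step 1: Compute log-barrier.
ln values: [2.0528, 1.4516, -0.4463]
phi = -(2.0528 + 1.4516 - 0.4463) = -3.0582
Step 2: Compute augmented objective.
t*f(x) = 7.14*3.63 = 25.9182
Total = 25.9182 - 3.0582 = 22.86


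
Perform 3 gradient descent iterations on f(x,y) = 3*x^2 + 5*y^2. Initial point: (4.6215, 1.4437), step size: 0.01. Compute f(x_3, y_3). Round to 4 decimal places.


Gradient descent on f(x,y) = 3*x^2 + 5*y^2.
Starting point: (4.6215, 1.4437), alpha = 0.01
Step 1: grad_x = 2*3*4.6215 = 27.729, grad_y = 2*5*1.4437 = 14.437
  x_1 = 4.6215 - 0.01*27.729 = 4.3442
  y_1 = 1.4437 - 0.01*14.437 = 1.2993
Step 2: grad_x = 2*3*4.3442 = 26.0653, grad_y = 2*5*1.2993 = 12.9933
  x_2 = 4.3442 - 0.01*26.0653 = 4.0836
  y_2 = 1.2993 - 0.01*12.9933 = 1.1694
Step 3: grad_x = 2*3*4.0836 = 24.5013, grad_y = 2*5*1.1694 = 11.694
  x_3 = 4.0836 - 0.01*24.5013 = 3.8385
  y_3 = 1.1694 - 0.01*11.694 = 1.0525
f(3.8385, 1.0525) = 3*3.8385^2 + 5*1.0525^2 = 49.7416


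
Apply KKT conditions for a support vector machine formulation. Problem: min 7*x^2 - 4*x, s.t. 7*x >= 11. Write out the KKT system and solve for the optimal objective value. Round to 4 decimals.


Step 1: Try lambda = 0 (constraint inactive).
x_unc = 4/(2*7) = 0.2857
Check: 7*0.2857 = 1.9999 < 11 -- violated!
Step 2: Constraint must be active: 7*x = 11
x* = 11/7 = 1.5714 (rounded; the exact value 11/7 is used below)
lambda = (2*7*(11/7) - 4)/7 = 2.5714
Step 3: Compute optimal value.
f(x*) = 7*(11/7)^2 - 4*(11/7) = 11.0


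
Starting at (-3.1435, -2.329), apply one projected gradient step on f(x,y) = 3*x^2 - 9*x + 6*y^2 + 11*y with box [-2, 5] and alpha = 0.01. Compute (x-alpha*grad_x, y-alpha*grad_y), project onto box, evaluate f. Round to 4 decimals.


Step 1: Compute gradient at (-3.1435, -2.329).
grad_x = 2*3*-3.1435 - 9 = -27.861
grad_y = 2*6*-2.329 + 11 = -16.948
Step 2: Gradient step.
x_raw = -3.1435 - 0.01*-27.861 = -2.8649
y_raw = -2.329 - 0.01*-16.948 = -2.1595
Step 3: Project onto [-2, 5].
x_proj = clip(-2.8649) = -2.0
y_proj = clip(-2.1595) = -2.0
Step 4: Evaluate f.
f(-2.0, -2.0) = 32.0


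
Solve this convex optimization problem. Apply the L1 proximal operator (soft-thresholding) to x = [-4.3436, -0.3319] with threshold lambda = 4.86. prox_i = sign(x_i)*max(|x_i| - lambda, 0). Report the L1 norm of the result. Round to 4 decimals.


Soft-thresholding with lambda = 4.86:
prox(-4.3436) = sign(-4.3436)*max(|-4.3436| - 4.86, 0) = 0.0
prox(-0.3319) = sign(-0.3319)*max(|-0.3319| - 4.86, 0) = 0.0
prox(x) = [0.0, 0.0]
||prox(x)||_1 = 0.0 + 0.0 = 0.0


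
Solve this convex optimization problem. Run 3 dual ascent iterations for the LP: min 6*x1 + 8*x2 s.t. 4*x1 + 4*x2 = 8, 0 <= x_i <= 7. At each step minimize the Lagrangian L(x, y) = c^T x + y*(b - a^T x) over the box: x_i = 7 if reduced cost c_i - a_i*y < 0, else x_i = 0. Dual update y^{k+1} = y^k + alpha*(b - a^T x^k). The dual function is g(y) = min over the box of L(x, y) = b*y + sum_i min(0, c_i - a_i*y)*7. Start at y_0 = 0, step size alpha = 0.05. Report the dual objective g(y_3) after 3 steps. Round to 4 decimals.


Dual ascent for LP: min 6*x1 + 8*x2, 4*x1 + 4*x2 = 8, 0 <= x_i <= 7
Step 1: y^k = 0.0, reduced costs: (6.0, 8.0)
  x^k = (0.0, 0.0), subgradient = b - a^T x = 8.0
  y^{k+1} = 0.0 + 0.05*8.0 = 0.4
Step 2: y^k = 0.4, reduced costs: (4.4, 6.4)
  x^k = (0.0, 0.0), subgradient = b - a^T x = 8.0
  y^{k+1} = 0.4 + 0.05*8.0 = 0.8
Step 3: y^k = 0.8, reduced costs: (2.8, 4.8)
  x^k = (0.0, 0.0), subgradient = b - a^T x = 8.0
  y^{k+1} = 0.8 + 0.05*8.0 = 1.2
Dual objective at y_3 = 1.2: reduced costs (1.2, 3.2), box minimizer x = (0.0, 0.0)
g(y_3) = b*y + (c1 - a1*y)*x1 + (c2 - a2*y)*x2 = 8*1.2 + 1.2*0.0 + 3.2*0.0 = 9.6 + 0.0 + 0.0 = 9.6


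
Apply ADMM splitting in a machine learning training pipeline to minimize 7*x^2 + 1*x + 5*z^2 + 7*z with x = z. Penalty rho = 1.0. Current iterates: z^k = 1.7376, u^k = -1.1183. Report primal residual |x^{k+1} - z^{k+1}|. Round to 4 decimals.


ADMM iteration with rho = 1.0, z^k = 1.7376, u^k = -1.1183
Step 1: x-update.
Minimize 7*x^2 + 1*x + (1.0/2)*(x - 1.7376 - 1.1183)^2
FOC: (2*7 + 1.0)*x = -1 + 1.0*(1.7376 + 1.1183)
x^{k+1} = 0.1237
Step 2: z-update.
Minimize 5*z^2 + 7*z + (1.0/2)*(0.1237 - z - 1.1183)^2
FOC: (2*5 + 1.0)*z = -7 + 1.0*(0.1237 - 1.1183)
z^{k+1} = -0.7268
Step 3: u-update.
u^{k+1} = -1.1183 + 0.1237 + 0.7268 = -0.2678
Step 4: Primal residual = |0.1237 + 0.7268| = 0.8505


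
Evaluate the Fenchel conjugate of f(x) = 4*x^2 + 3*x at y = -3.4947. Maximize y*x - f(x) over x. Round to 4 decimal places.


f*(y) = sup_x {y*x - a*x^2 - b*x} = sup_x {(y-b)*x - a*x^2}
FOC: (y - b) - 2a*x = 0 => x* = (y - b)/(2a)
x* = (-3.4947 - 3)/(2*4) = -0.8118
f*(-3.4947) = (y-b)^2/(4a) = (-3.4947 - 3)^2/(4*4)
= 42.1811/16 = 2.6363


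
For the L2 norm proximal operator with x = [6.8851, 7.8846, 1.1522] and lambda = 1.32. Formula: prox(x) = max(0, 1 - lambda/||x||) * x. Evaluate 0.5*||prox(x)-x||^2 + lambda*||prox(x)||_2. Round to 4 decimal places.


Step 1: Compute ||x||.
||x|| = 10.5309
Step 2: Compute scaling factor.
scale = max(0, 1 - 1.32/10.5309) = 0.8747
Step 3: prox(x) = [6.0221, 6.8963, 1.0078]
||prox(x)|| = 9.2109
Step 4: Proximal objective.
0.5*||prox-x||^2 = 0.8712
lambda*||prox|| = 12.1584
Total = 13.0295


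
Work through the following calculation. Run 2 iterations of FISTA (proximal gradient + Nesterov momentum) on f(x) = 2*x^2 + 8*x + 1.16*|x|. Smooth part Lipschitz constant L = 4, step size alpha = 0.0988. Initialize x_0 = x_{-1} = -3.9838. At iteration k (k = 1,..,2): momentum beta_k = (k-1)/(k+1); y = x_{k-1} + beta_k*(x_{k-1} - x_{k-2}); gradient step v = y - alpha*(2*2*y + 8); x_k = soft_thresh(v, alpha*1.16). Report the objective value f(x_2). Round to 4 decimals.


FISTA on f(x) = 2*x^2 + 8*x + 1.16*|x|
L = 4, alpha = 0.0988
Iteration 1: beta = 0.0, y = -3.9838 + 0.0*(-3.9838 + 3.9838) = -3.9838
  grad(y) = -7.9352, v = y - alpha*grad = -3.1998
  prox(v) = soft_thresh(-3.1998, 0.1146) = -3.0852
Iteration 2: beta = 0.3333, y = -3.0852 + 0.3333*(-3.0852 + 3.9838) = -2.7857
  grad(y) = -3.1426, v = y - alpha*grad = -2.4752
  prox(v) = soft_thresh(-2.4752, 0.1146) = -2.3606
f(x_2) = 2*(-2.3606)^2 + 8*(-2.3606) + 1.16*|-2.3606| = -5.0017


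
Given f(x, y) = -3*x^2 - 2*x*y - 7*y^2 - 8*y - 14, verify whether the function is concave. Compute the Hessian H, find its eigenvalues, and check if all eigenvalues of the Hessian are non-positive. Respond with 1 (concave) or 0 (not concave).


The Hessian of f(x,y) = -3*x^2 - 2*x*y - 7*y^2 - 8*y - 14 is:
H = [[-6, -2], [-2, -14]]
Trace = -6 - 14 = -20
Determinant = -6*-14 - (-2)^2 = 80
Discriminant = (-20)^2 - 4*80 = 80.0
Eigenvalues: lambda_1 = -14.4721, lambda_2 = -5.5279
The function is concave.

1


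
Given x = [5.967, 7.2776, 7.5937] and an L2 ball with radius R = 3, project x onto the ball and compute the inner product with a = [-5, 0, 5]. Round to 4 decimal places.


Step 1: Compute ||x|| (intermediates to 6 decimals).
||x|| = sqrt(5.967^2 + 7.2776^2 + 7.5937^2) = 12.092677
Step 2: Project.
Since ||x|| > R, scale = R/||x|| = 3/12.092677 = 0.248084, proj(x) = scale * x
proj(x) = [1.480317, 1.805456, 1.883875]
Step 3: Dot product.
a^T * proj(x) = -5*1.480317 + 0*1.805456 + 5*1.883875 = 2.0178


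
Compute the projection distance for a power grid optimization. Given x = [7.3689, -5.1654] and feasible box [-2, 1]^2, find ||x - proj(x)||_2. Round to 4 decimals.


Project each component onto [-2, 1].
clip(7.3689) = 1.0, clip(-5.1654) = -2.0
Projection = [1.0, -2.0]
Squared diffs: [40.5629, 10.0198]
Distance = sqrt(50.5827) = 7.1121


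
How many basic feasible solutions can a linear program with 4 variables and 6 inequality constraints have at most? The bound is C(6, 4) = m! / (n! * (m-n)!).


Each vertex corresponds to some choice of n active constraints out of m, so the number of vertices is at most C(m, n) = m! / (n!(m-n)!).
m = 6, n = 4
Numerator: 6 * 5 * 4 * 3
Denominator: 4! = 24
C(6, 4) = 15


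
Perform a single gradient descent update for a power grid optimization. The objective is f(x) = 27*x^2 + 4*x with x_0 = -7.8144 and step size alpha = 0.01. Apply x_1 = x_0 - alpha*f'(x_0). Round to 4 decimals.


We compute the gradient at x_0 and apply the update.
f'(x) = 54*x + 4
f'(-7.8144) = 54*-7.8144 + 4 = -417.9776
x_1 = -7.8144 - 0.01*-417.9776 = -3.6346


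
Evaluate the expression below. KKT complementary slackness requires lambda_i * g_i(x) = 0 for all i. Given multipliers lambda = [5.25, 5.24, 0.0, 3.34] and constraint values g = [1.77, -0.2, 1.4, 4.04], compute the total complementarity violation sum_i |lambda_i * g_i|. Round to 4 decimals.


KKT complementary slackness check:
lambda_1 * g_1 = 5.25 * 1.77 = 9.2925
lambda_2 * g_2 = 5.24 * -0.2 = -1.048
lambda_3 * g_3 = 0.0 * 1.4 = 0.0
lambda_4 * g_4 = 3.34 * 4.04 = 13.4936
Total violation = 9.2925 + 1.048 + 0.0 + 13.4936 = 23.8341


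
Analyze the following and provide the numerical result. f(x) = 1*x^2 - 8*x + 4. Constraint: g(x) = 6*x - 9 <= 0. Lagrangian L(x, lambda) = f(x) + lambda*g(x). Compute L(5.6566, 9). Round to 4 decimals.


Step 1: Evaluate f(x).
f(5.6566) = 1*5.6566^2 - 8*5.6566 + 4 = -9.2557
Step 2: Evaluate g(x).
g(5.6566) = 6*5.6566 - 9 = 24.9396
Step 3: Compute Lagrangian.
L = -9.2557 + 9*24.9396 = 215.2007


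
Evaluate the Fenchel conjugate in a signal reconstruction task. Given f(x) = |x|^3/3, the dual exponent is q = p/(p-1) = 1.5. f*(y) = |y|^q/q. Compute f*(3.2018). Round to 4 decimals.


The conjugate exponent q satisfies 1/p + 1/q = 1.
p = 3, so q = 3/(3 - 1) = 1.5
|y|^q = 3.2018^1.5 = 5.7292
f*(3.2018) = 5.7292 / 1.5 = 3.8194


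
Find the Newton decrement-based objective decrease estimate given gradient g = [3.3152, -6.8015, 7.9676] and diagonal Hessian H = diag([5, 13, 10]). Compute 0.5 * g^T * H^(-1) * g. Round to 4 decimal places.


Step 1: H is diagonal, so H^(-1) * g = [0.663, -0.5232, 0.7968].
Step 2: g^T H^(-1) g = sum_i g_i^2 / H_ii
  = (3.3152)^2/5 + (-6.8015)^2/13 + (7.9676)^2/10
  = 2.1981 + 3.5585 + 6.3483 = 12.1049
Step 3: Objective decrease = 0.5 * g^T H^(-1) g = 6.0524


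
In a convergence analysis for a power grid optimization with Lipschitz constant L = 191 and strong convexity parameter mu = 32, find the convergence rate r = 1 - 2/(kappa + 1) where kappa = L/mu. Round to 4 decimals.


Step 1: Compute the condition number.
kappa = L/mu = 191/32 = 5.9688
Step 2: Compute the convergence rate.
r = 1 - 2/(kappa + 1) = 1 - 2*mu/(L + mu) = (L - mu)/(L + mu) = 159/223 = 0.713


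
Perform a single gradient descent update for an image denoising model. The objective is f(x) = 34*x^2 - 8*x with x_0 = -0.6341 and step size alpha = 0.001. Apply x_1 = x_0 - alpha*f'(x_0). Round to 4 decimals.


We compute the gradient at x_0 and apply the update.
f'(x) = 68*x - 8
f'(-0.6341) = 68*-0.6341 - 8 = -51.1188
x_1 = -0.6341 - 0.001*-51.1188 = -0.583


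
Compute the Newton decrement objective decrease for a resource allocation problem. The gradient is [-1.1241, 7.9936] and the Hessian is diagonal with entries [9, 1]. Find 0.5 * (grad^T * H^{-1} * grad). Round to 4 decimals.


Step 1: H is diagonal, so H^(-1) * g = [-0.1249, 7.9936].
Step 2: g^T H^(-1) g = sum_i g_i^2 / H_ii
  = (-1.1241)^2/9 + (7.9936)^2/1
  = 0.1404 + 63.8976 = 64.038
Step 3: Objective decrease = 0.5 * g^T H^(-1) g = 32.019


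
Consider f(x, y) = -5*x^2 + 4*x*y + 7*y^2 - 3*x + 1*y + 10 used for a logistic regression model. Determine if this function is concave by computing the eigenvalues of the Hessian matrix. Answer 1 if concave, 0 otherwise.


The Hessian of f(x,y) = -5*x^2 + 4*x*y + 7*y^2 - 3*x + 1*y + 10 is:
H = [[-10, 4], [4, 14]]
Trace = -10 + 14 = 4
Determinant = -10*14 - (4)^2 = -156
Discriminant = (4)^2 - 4*-156 = 640.0
Eigenvalues: lambda_1 = -10.6491, lambda_2 = 14.6491
The function is not concave.

0


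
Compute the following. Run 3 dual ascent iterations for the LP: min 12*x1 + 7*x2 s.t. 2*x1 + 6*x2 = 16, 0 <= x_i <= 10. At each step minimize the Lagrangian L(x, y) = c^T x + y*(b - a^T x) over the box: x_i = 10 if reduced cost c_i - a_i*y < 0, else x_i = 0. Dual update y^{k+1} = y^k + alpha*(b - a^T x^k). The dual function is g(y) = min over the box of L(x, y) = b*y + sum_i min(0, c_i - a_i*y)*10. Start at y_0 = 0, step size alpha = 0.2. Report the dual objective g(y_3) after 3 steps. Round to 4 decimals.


Dual ascent for LP: min 12*x1 + 7*x2, 2*x1 + 6*x2 = 16, 0 <= x_i <= 10
Step 1: y^k = 0.0, reduced costs: (12.0, 7.0)
  x^k = (0.0, 0.0), subgradient = b - a^T x = 16.0
  y^{k+1} = 0.0 + 0.2*16.0 = 3.2
Step 2: y^k = 3.2, reduced costs: (5.6, -12.2)
  x^k = (0.0, 10.0), subgradient = b - a^T x = -44.0
  y^{k+1} = 3.2 + 0.2*-44.0 = -5.6
Step 3: y^k = -5.6, reduced costs: (23.2, 40.6)
  x^k = (0.0, 0.0), subgradient = b - a^T x = 16.0
  y^{k+1} = -5.6 + 0.2*16.0 = -2.4
Dual objective at y_3 = -2.4: reduced costs (16.8, 21.4), box minimizer x = (0.0, 0.0)
g(y_3) = b*y + (c1 - a1*y)*x1 + (c2 - a2*y)*x2 = 16*(-2.4) + 16.8*0.0 + 21.4*0.0 = -38.4 + 0.0 + 0.0 = -38.4


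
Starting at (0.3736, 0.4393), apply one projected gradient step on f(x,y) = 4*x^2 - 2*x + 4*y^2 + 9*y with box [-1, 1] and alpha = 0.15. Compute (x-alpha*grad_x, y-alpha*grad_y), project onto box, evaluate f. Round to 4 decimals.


Step 1: Compute gradient at (0.3736, 0.4393).
grad_x = 2*4*0.3736 - 2 = 0.9888
grad_y = 2*4*0.4393 + 9 = 12.5144
Step 2: Gradient step.
x_raw = 0.3736 - 0.15*0.9888 = 0.2253
y_raw = 0.4393 - 0.15*12.5144 = -1.4379
Step 3: Project onto [-1, 1].
x_proj = clip(0.2253) = 0.2253
y_proj = clip(-1.4379) = -1.0
Step 4: Evaluate f.
f(0.2253, -1.0) = -5.2476


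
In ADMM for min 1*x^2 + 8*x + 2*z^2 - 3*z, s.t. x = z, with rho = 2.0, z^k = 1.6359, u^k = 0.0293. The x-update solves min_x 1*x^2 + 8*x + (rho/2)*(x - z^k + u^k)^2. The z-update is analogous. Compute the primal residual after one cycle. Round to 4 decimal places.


ADMM iteration with rho = 2.0, z^k = 1.6359, u^k = 0.0293
Step 1: x-update.
Minimize 1*x^2 + 8*x + (2.0/2)*(x - 1.6359 + 0.0293)^2
FOC: (2*1 + 2.0)*x = -8 + 2.0*(1.6359 - 0.0293)
x^{k+1} = -1.1967
Step 2: z-update.
Minimize 2*z^2 - 3*z + (2.0/2)*(-1.1967 - z + 0.0293)^2
FOC: (2*2 + 2.0)*z = 3 + 2.0*(-1.1967 + 0.0293)
z^{k+1} = 0.1109
Step 3: u-update.
u^{k+1} = 0.0293 - 1.1967 - 0.1109 = -1.2783
Step 4: Primal residual = |-1.1967 - 0.1109| = 1.3076


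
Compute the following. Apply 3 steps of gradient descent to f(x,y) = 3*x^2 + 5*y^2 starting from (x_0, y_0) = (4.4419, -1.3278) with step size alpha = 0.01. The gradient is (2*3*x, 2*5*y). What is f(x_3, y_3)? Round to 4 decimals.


Gradient descent on f(x,y) = 3*x^2 + 5*y^2.
Starting point: (4.4419, -1.3278), alpha = 0.01
Step 1: grad_x = 2*3*4.4419 = 26.6514, grad_y = 2*5*-1.3278 = -13.278
  x_1 = 4.4419 - 0.01*26.6514 = 4.1754
  y_1 = -1.3278 - 0.01*-13.278 = -1.195
Step 2: grad_x = 2*3*4.1754 = 25.0523, grad_y = 2*5*-1.195 = -11.9502
  x_2 = 4.1754 - 0.01*25.0523 = 3.9249
  y_2 = -1.195 - 0.01*-11.9502 = -1.0755
Step 3: grad_x = 2*3*3.9249 = 23.5492, grad_y = 2*5*-1.0755 = -10.7552
  x_3 = 3.9249 - 0.01*23.5492 = 3.6894
  y_3 = -1.0755 - 0.01*-10.7552 = -0.968
f(3.6894, -0.968) = 3*3.6894^2 + 5*(-0.968)^2 = 45.5192


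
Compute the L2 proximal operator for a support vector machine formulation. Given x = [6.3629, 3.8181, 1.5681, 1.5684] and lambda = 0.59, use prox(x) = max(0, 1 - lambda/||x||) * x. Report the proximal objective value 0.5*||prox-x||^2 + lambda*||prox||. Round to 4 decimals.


Step 1: Compute ||x||.
||x|| = 7.7449
Step 2: Compute scaling factor.
scale = max(0, 1 - 0.59/7.7449) = 0.9238
Step 3: prox(x) = [5.8782, 3.5272, 1.4486, 1.4489]
||prox(x)|| = 7.1549
Step 4: Proximal objective.
0.5*||prox-x||^2 = 0.1741
lambda*||prox|| = 4.2214
Total = 4.3954


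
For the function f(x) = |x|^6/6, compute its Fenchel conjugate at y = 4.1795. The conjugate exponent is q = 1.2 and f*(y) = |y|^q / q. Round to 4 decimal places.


The conjugate exponent q satisfies 1/p + 1/q = 1.
p = 6, so q = 6/(6 - 1) = 1.2
|y|^q = 4.1795^1.2 = 5.5635
f*(4.1795) = 5.5635 / 1.2 = 4.6363


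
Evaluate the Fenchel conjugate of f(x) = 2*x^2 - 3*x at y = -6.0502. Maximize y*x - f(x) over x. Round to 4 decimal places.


f*(y) = sup_x {y*x - a*x^2 - b*x} = sup_x {(y-b)*x - a*x^2}
FOC: (y - b) - 2a*x = 0 => x* = (y - b)/(2a)
x* = (-6.0502 + 3)/(2*2) = -0.7626
f*(-6.0502) = (y-b)^2/(4a) = (-6.0502 + 3)^2/(4*2)
= 9.3037/8 = 1.163


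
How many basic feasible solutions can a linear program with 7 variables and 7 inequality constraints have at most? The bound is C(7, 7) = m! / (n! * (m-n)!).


Each vertex corresponds to some choice of n active constraints out of m, so the number of vertices is at most C(m, n) = m! / (n!(m-n)!).
m = 7, n = 7
Numerator: 7 * 6 * 5 * 4 * 3 * 2 * 1
Denominator: 7! = 5040
C(7, 7) = 1


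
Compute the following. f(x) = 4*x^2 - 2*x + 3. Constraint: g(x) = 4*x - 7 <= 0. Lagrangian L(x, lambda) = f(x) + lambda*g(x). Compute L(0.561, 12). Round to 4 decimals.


Step 1: Evaluate f(x).
f(0.561) = 4*0.561^2 - 2*0.561 + 3 = 3.1369
Step 2: Evaluate g(x).
g(0.561) = 4*0.561 - 7 = -4.756
Step 3: Compute Lagrangian.
L = 3.1369 + 12*-4.756 = -53.9351


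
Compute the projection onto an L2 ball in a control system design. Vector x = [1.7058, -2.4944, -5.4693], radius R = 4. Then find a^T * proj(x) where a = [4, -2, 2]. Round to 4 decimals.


Step 1: Compute ||x|| (intermediates to 6 decimals).
||x|| = sqrt(1.7058^2 + (-2.4944)^2 + (-5.4693)^2) = 6.248602
Step 2: Project.
Since ||x|| > R, scale = R/||x|| = 4/6.248602 = 0.640143, proj(x) = scale * x
proj(x) = [1.091956, -1.596773, -3.501134]
Step 3: Dot product.
a^T * proj(x) = 4*1.091956 - 2*(-1.596773) + 2*(-3.501134) = 0.5591


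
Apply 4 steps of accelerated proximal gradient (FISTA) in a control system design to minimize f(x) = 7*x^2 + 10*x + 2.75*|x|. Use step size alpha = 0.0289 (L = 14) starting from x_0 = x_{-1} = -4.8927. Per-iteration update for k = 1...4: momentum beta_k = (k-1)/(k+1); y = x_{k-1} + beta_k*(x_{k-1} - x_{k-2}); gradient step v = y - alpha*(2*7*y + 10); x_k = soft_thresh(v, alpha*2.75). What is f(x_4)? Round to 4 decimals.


FISTA on f(x) = 7*x^2 + 10*x + 2.75*|x|
L = 14, alpha = 0.0289
Iteration 1: beta = 0.0, y = -4.8927 + 0.0*(-4.8927 + 4.8927) = -4.8927
  grad(y) = -58.4978, v = y - alpha*grad = -3.2021
  prox(v) = soft_thresh(-3.2021, 0.0795) = -3.1226
Iteration 2: beta = 0.3333, y = -3.1226 + 0.3333*(-3.1226 + 4.8927) = -2.5326
  grad(y) = -25.4567, v = y - alpha*grad = -1.7969
  prox(v) = soft_thresh(-1.7969, 0.0795) = -1.7174
Iteration 3: beta = 0.5, y = -1.7174 + 0.5*(-1.7174 + 3.1226) = -1.0148
  grad(y) = -4.2079, v = y - alpha*grad = -0.8932
  prox(v) = soft_thresh(-0.8932, 0.0795) = -0.8138
Iteration 4: beta = 0.6, y = -0.8138 + 0.6*(-0.8138 + 1.7174) = -0.2716
  grad(y) = 6.1982, v = y - alpha*grad = -0.4507
  prox(v) = soft_thresh(-0.4507, 0.0795) = -0.3712
f(x_4) = 7*(-0.3712)^2 + 10*(-0.3712) + 2.75*|-0.3712| = -1.7267


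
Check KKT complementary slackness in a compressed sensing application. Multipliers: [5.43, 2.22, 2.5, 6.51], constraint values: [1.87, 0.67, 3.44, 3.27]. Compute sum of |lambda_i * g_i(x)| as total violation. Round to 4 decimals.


KKT complementary slackness check:
lambda_1 * g_1 = 5.43 * 1.87 = 10.1541
lambda_2 * g_2 = 2.22 * 0.67 = 1.4874
lambda_3 * g_3 = 2.5 * 3.44 = 8.6
lambda_4 * g_4 = 6.51 * 3.27 = 21.2877
Total violation = 10.1541 + 1.4874 + 8.6 + 21.2877 = 41.5292


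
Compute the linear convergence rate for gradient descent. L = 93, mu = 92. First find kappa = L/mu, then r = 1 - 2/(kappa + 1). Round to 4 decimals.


Step 1: Compute the condition number.
kappa = L/mu = 93/92 = 1.0109
Step 2: Compute the convergence rate.
r = 1 - 2/(kappa + 1) = 1 - 2*mu/(L + mu) = (L - mu)/(L + mu) = 1/185 = 0.0054


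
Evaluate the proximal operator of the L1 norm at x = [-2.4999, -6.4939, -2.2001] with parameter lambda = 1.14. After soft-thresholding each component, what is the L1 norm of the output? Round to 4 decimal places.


Soft-thresholding with lambda = 1.14:
prox(-2.4999) = sign(-2.4999)*max(|-2.4999| - 1.14, 0) = -1.3599
prox(-6.4939) = sign(-6.4939)*max(|-6.4939| - 1.14, 0) = -5.3539
prox(-2.2001) = sign(-2.2001)*max(|-2.2001| - 1.14, 0) = -1.0601
prox(x) = [-1.3599, -5.3539, -1.0601]
||prox(x)||_1 = 1.3599 + 5.3539 + 1.0601 = 7.7739


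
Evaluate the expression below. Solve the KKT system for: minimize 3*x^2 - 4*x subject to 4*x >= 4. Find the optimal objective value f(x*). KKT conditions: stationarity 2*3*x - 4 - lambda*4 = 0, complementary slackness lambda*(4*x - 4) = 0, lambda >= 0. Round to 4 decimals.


Step 1: Try lambda = 0 (constraint inactive).
x_unc = 4/(2*3) = 0.6667
Check: 4*0.6667 = 2.6668 < 4 -- violated!
Step 2: Constraint must be active: 4*x = 4
x* = 4/4 = 1.0
lambda = (2*3*1.0 - 4)/4 = 0.5
Step 3: Compute optimal value.
f(x*) = 3*1.0^2 - 4*1.0 = -1.0


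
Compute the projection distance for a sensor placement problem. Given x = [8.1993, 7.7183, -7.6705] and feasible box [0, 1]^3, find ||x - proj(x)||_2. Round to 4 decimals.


Project each component onto [0, 1].
clip(8.1993) = 1.0, clip(7.7183) = 1.0, clip(-7.6705) = 0.0
Projection = [1.0, 1.0, 0.0]
Squared diffs: [51.8299, 45.1356, 58.8366]
Distance = sqrt(155.8021) = 12.4821


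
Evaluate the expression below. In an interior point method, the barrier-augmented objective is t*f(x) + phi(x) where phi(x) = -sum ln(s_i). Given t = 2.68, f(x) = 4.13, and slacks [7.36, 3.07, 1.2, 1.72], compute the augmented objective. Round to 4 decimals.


Step 1: Compute log-barrier.
ln values: [1.9961, 1.1217, 0.1823, 0.5423]
phi = -(1.9961 + 1.1217 + 0.1823 + 0.5423) = -3.8424
Step 2: Compute augmented objective.
t*f(x) = 2.68*4.13 = 11.0684
Total = 11.0684 - 3.8424 = 7.226


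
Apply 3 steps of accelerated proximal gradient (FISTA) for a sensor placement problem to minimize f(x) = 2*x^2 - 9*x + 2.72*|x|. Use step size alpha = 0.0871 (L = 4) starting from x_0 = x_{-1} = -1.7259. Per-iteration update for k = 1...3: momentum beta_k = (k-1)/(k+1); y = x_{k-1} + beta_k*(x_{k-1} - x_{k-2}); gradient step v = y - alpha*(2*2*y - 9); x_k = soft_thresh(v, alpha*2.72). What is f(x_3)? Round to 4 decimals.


FISTA on f(x) = 2*x^2 - 9*x + 2.72*|x|
L = 4, alpha = 0.0871
Iteration 1: beta = 0.0, y = -1.7259 + 0.0*(-1.7259 + 1.7259) = -1.7259
  grad(y) = -15.9036, v = y - alpha*grad = -0.3407
  prox(v) = soft_thresh(-0.3407, 0.2369) = -0.1038
Iteration 2: beta = 0.3333, y = -0.1038 + 0.3333*(-0.1038 + 1.7259) = 0.4369
  grad(y) = -7.2523, v = y - alpha*grad = 1.0686
  prox(v) = soft_thresh(1.0686, 0.2369) = 0.8317
Iteration 3: beta = 0.5, y = 0.8317 + 0.5*(0.8317 + 0.1038) = 1.2994
  grad(y) = -3.8023, v = y - alpha*grad = 1.6306
  prox(v) = soft_thresh(1.6306, 0.2369) = 1.3937
f(x_3) = 2*1.3937^2 - 9*1.3937 + 2.72*|1.3937| = -4.8676


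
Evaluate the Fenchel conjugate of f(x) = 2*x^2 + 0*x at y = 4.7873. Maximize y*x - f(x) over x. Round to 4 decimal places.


f*(y) = sup_x {y*x - a*x^2 - b*x} = sup_x {(y-b)*x - a*x^2}
FOC: (y - b) - 2a*x = 0 => x* = (y - b)/(2a)
x* = (4.7873 - 0)/(2*2) = 1.1968
f*(4.7873) = (y-b)^2/(4a) = (4.7873 - 0)^2/(4*2)
= 22.9182/8 = 2.8648


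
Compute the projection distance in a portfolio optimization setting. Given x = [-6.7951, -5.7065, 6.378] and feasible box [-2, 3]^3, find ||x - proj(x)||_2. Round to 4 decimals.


Project each component onto [-2, 3].
clip(-6.7951) = -2.0, clip(-5.7065) = -2.0, clip(6.378) = 3.0
Projection = [-2.0, -2.0, 3.0]
Squared diffs: [22.993, 13.7381, 11.4109]
Distance = sqrt(48.142) = 6.9384


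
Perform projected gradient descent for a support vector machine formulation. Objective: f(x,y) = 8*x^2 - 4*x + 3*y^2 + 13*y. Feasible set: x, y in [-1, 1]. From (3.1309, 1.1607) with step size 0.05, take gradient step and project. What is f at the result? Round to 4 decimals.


Step 1: Compute gradient at (3.1309, 1.1607).
grad_x = 2*8*3.1309 - 4 = 46.0944
grad_y = 2*3*1.1607 + 13 = 19.9642
Step 2: Gradient step.
x_raw = 3.1309 - 0.05*46.0944 = 0.8262
y_raw = 1.1607 - 0.05*19.9642 = 0.1625
Step 3: Project onto [-1, 1].
x_proj = clip(0.8262) = 0.8262
y_proj = clip(0.1625) = 0.1625
Step 4: Evaluate f.
f(0.8262, 0.1625) = 4.3474


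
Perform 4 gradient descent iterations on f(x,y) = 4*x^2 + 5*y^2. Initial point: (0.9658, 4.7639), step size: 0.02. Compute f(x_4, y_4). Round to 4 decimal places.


Gradient descent on f(x,y) = 4*x^2 + 5*y^2.
Starting point: (0.9658, 4.7639), alpha = 0.02
Step 1: grad_x = 2*4*0.9658 = 7.7264, grad_y = 2*5*4.7639 = 47.639
  x_1 = 0.9658 - 0.02*7.7264 = 0.8113
  y_1 = 4.7639 - 0.02*47.639 = 3.8111
Step 2: grad_x = 2*4*0.8113 = 6.4902, grad_y = 2*5*3.8111 = 38.1112
  x_2 = 0.8113 - 0.02*6.4902 = 0.6815
  y_2 = 3.8111 - 0.02*38.1112 = 3.0489
Step 3: grad_x = 2*4*0.6815 = 5.4517, grad_y = 2*5*3.0489 = 30.489
  x_3 = 0.6815 - 0.02*5.4517 = 0.5724
  y_3 = 3.0489 - 0.02*30.489 = 2.4391
Step 4: grad_x = 2*4*0.5724 = 4.5795, grad_y = 2*5*2.4391 = 24.3912
  x_4 = 0.5724 - 0.02*4.5795 = 0.4808
  y_4 = 2.4391 - 0.02*24.3912 = 1.9513
f(0.4808, 1.9513) = 4*0.4808^2 + 5*1.9513^2 = 19.9626


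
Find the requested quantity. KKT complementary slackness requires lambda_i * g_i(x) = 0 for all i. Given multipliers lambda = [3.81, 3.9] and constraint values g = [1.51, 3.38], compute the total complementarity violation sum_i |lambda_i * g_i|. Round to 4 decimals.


KKT complementary slackness check:
lambda_1 * g_1 = 3.81 * 1.51 = 5.7531
lambda_2 * g_2 = 3.9 * 3.38 = 13.182
Total violation = 5.7531 + 13.182 = 18.9351


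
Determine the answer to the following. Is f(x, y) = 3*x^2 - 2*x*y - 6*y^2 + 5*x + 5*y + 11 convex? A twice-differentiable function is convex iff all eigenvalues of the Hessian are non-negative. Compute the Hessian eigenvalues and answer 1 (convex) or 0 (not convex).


The Hessian of f(x,y) = 3*x^2 - 2*x*y - 6*y^2 + 5*x + 5*y + 11 is:
H = [[6, -2], [-2, -12]]
Trace = 6 - 12 = -6
Determinant = 6*-12 - (-2)^2 = -76
Discriminant = (-6)^2 - 4*-76 = 340.0
Eigenvalues: lambda_1 = -12.2195, lambda_2 = 6.2195
The function is not convex.

0


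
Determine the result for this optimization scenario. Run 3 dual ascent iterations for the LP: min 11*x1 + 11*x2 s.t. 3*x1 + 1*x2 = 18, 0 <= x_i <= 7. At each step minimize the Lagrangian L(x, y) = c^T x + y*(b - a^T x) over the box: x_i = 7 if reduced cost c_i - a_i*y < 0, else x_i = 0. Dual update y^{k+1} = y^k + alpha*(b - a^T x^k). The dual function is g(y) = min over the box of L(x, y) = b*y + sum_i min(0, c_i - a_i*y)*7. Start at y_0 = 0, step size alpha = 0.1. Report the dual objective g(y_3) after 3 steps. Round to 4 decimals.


Dual ascent for LP: min 11*x1 + 11*x2, 3*x1 + 1*x2 = 18, 0 <= x_i <= 7
Step 1: y^k = 0.0, reduced costs: (11.0, 11.0)
  x^k = (0.0, 0.0), subgradient = b - a^T x = 18.0
  y^{k+1} = 0.0 + 0.1*18.0 = 1.8
Step 2: y^k = 1.8, reduced costs: (5.6, 9.2)
  x^k = (0.0, 0.0), subgradient = b - a^T x = 18.0
  y^{k+1} = 1.8 + 0.1*18.0 = 3.6
Step 3: y^k = 3.6, reduced costs: (0.2, 7.4)
  x^k = (0.0, 0.0), subgradient = b - a^T x = 18.0
  y^{k+1} = 3.6 + 0.1*18.0 = 5.4
Dual objective at y_3 = 5.4: reduced costs (-5.2, 5.6), box minimizer x = (7.0, 0.0)
g(y_3) = b*y + (c1 - a1*y)*x1 + (c2 - a2*y)*x2 = 18*5.4 + (-5.2)*7.0 + 5.6*0.0 = 97.2 - 36.4 + 0.0 = 60.8


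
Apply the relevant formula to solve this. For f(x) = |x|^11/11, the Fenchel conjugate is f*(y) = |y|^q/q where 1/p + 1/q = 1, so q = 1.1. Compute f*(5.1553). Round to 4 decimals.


The conjugate exponent q satisfies 1/p + 1/q = 1.
p = 11, so q = 11/(11 - 1) = 1.1
|y|^q = 5.1553^1.1 = 6.0741
f*(5.1553) = 6.0741 / 1.1 = 5.5219


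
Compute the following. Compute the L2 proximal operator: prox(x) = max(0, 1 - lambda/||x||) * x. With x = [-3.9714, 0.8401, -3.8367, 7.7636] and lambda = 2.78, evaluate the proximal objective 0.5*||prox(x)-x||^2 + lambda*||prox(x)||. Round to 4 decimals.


Step 1: Compute ||x||.
||x|| = 9.5641
Step 2: Compute scaling factor.
scale = max(0, 1 - 2.78/9.5641) = 0.7093
Step 3: prox(x) = [-2.817, 0.5959, -2.7215, 5.5069]
||prox(x)|| = 6.7841
Step 4: Proximal objective.
0.5*||prox-x||^2 = 3.8642
lambda*||prox|| = 18.8598
Total = 22.7239


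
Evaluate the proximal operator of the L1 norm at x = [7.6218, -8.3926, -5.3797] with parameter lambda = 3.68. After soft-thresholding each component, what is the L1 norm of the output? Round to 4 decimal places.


Soft-thresholding with lambda = 3.68:
prox(7.6218) = sign(7.6218)*max(|7.6218| - 3.68, 0) = 3.9418
prox(-8.3926) = sign(-8.3926)*max(|-8.3926| - 3.68, 0) = -4.7126
prox(-5.3797) = sign(-5.3797)*max(|-5.3797| - 3.68, 0) = -1.6997
prox(x) = [3.9418, -4.7126, -1.6997]
||prox(x)||_1 = 3.9418 + 4.7126 + 1.6997 = 10.3541


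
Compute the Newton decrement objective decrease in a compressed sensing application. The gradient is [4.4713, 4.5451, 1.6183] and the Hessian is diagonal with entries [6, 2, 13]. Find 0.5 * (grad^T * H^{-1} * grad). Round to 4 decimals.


Step 1: H is diagonal, so H^(-1) * g = [0.7452, 2.2726, 0.1245].
Step 2: g^T H^(-1) g = sum_i g_i^2 / H_ii
  = (4.4713)^2/6 + (4.5451)^2/2 + (1.6183)^2/13
  = 3.3321 + 10.329 + 0.2015 = 13.8625
Step 3: Objective decrease = 0.5 * g^T H^(-1) g = 6.9313


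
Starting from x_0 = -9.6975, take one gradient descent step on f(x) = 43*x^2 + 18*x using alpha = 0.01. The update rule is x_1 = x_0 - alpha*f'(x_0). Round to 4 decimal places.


We compute the gradient at x_0 and apply the update.
f'(x) = 86*x + 18
f'(-9.6975) = 86*-9.6975 + 18 = -815.985
x_1 = -9.6975 - 0.01*-815.985 = -1.5377


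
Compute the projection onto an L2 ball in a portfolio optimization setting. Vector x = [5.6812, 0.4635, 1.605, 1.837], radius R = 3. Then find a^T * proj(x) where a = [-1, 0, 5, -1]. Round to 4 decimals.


Step 1: Compute ||x|| (intermediates to 6 decimals).
||x|| = sqrt(5.6812^2 + 0.4635^2 + 1.605^2 + 1.837^2) = 6.200118
Step 2: Project.
Since ||x|| > R, scale = R/||x|| = 3/6.200118 = 0.483862, proj(x) = scale * x
proj(x) = [2.748917, 0.22427, 0.776599, 0.888854]
Step 3: Dot product.
a^T * proj(x) = -1*2.748917 + 0*0.22427 + 5*0.776599 - 1*0.888854 = 0.2452


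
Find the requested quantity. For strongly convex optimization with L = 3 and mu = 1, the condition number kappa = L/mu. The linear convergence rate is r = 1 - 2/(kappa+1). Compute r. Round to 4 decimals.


Step 1: Compute the condition number.
kappa = L/mu = 3/1 = 3.0
Step 2: Compute the convergence rate.
r = 1 - 2/(kappa + 1) = 1 - 2*mu/(L + mu) = (L - mu)/(L + mu) = 2/4 = 0.5


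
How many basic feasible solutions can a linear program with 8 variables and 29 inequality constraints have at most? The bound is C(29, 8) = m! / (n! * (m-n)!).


Each vertex corresponds to some choice of n active constraints out of m, so the number of vertices is at most C(m, n) = m! / (n!(m-n)!).
m = 29, n = 8
Numerator: 29 * 28 * 27 * 26 * 25 * 24 * 23 * 22
Denominator: 8! = 40320
C(29, 8) = 4292145


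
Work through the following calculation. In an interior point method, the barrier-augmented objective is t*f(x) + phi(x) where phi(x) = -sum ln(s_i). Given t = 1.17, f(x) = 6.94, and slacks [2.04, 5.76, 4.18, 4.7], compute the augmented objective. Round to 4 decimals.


Step 1: Compute log-barrier.
ln values: [0.7129, 1.7509, 1.4303, 1.5476]
phi = -(0.7129 + 1.7509 + 1.4303 + 1.5476) = -5.4418
Step 2: Compute augmented objective.
t*f(x) = 1.17*6.94 = 8.1198
Total = 8.1198 - 5.4418 = 2.678


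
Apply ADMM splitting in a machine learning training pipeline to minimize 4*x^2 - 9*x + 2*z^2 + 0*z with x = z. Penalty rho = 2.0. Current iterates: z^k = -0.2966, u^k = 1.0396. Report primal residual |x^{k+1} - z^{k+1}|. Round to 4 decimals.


ADMM iteration with rho = 2.0, z^k = -0.2966, u^k = 1.0396
Step 1: x-update.
Minimize 4*x^2 - 9*x + (2.0/2)*(x + 0.2966 + 1.0396)^2
FOC: (2*4 + 2.0)*x = 9 + 2.0*(-0.2966 - 1.0396)
x^{k+1} = 0.6328
Step 2: z-update.
Minimize 2*z^2 + 0*z + (2.0/2)*(0.6328 - z + 1.0396)^2
FOC: (2*2 + 2.0)*z = 0 + 2.0*(0.6328 + 1.0396)
z^{k+1} = 0.5575
Step 3: u-update.
u^{k+1} = 1.0396 + 0.6328 - 0.5575 = 1.1149
Step 4: Primal residual = |0.6328 - 0.5575| = 0.0753


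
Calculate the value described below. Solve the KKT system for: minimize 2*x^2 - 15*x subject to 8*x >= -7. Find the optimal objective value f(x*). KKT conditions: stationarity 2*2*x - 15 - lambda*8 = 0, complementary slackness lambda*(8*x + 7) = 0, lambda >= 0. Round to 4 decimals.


Step 1: Try lambda = 0 (constraint inactive).
Stationarity: 2*2*x - 15 = 0
x* = 15/(2*2) = 3.75
Check constraint: 8*3.75 = 30.0 >= -7 -- satisfied.
Step 2: Compute optimal value.
f(x*) = 2*3.75^2 - 15*3.75 = -28.125


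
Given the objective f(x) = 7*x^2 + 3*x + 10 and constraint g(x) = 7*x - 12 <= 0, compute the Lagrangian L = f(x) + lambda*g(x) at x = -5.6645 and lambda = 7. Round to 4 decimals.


Step 1: Evaluate f(x).
f(-5.6645) = 7*(-5.6645)^2 + 3*(-5.6645) + 10 = 217.6124
Step 2: Evaluate g(x).
g(-5.6645) = 7*-5.6645 - 12 = -51.6515
Step 3: Compute Lagrangian.
L = 217.6124 + 7*-51.6515 = -143.9481


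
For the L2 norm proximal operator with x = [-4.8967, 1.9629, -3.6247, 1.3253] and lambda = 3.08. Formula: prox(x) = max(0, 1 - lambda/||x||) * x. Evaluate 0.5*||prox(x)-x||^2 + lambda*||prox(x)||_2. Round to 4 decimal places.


Step 1: Compute ||x||.
||x|| = 6.5365
Step 2: Compute scaling factor.
scale = max(0, 1 - 3.08/6.5365) = 0.5288
Step 3: prox(x) = [-2.5894, 1.038, -1.9167, 0.7008]
||prox(x)|| = 3.4565
Step 4: Proximal objective.
0.5*||prox-x||^2 = 4.7432
lambda*||prox|| = 10.646
Total = 15.3891
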